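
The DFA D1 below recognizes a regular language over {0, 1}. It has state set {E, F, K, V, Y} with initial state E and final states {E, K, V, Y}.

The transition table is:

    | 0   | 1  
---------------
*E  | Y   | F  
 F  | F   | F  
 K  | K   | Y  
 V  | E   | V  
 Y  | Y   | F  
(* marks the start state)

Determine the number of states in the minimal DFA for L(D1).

2

Reachable states from the start: {E,F,Y}. Unreachable: {K,V} — drop them.
Start with accepting vs non-accepting: {E,Y} | {F}.
Stable partition: {E,Y} | {F} — 2 equivalence classes.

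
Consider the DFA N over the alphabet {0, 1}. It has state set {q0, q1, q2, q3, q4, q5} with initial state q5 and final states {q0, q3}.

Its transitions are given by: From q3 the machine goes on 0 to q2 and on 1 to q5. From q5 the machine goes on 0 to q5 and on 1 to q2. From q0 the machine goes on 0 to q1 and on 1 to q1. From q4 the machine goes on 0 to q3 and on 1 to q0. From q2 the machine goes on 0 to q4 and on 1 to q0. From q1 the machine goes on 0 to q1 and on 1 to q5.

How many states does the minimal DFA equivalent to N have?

Every state is reachable, so we keep all 6.
P0 = {q0,q3} | {q1,q2,q4,q5}.
On input 0, block {q1,q2,q4,q5} splits into {q1,q2,q5} and {q4}.
Refine {q1,q2,q5} on symbol 0: members go to different blocks, giving {q1,q5} and {q2}.
On input 0, block {q0,q3} splits into {q0} and {q3}.
On input 1, block {q1,q5} splits into {q1} and {q5}.
The partition is now stable with 6 blocks: {q0} | {q1} | {q4} | {q2} | {q3} | {q5}.

6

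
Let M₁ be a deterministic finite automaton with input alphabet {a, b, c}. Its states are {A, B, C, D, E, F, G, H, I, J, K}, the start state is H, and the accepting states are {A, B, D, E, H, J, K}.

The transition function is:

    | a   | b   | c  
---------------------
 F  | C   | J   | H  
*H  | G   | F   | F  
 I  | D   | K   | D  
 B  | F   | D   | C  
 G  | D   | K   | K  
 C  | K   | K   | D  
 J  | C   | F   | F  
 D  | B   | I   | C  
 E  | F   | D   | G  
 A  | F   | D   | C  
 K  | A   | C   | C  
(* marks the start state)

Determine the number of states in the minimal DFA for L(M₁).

5

First remove the unreachable states {E}; 10 states remain.
Start with accepting vs non-accepting: {A,B,D,H,J,K} | {C,F,G,I}.
On input a, block {A,B,D,H,J,K} splits into {A,B,H,J} and {D,K}.
Split {A,B,H,J} by δ(·,b) → {A,B} and {H,J}.
Split {C,F,G,I} by δ(·,a) → {C,G,I} and {F}.
The partition is now stable with 5 blocks: {A,B} | {C,G,I} | {D,K} | {H,J} | {F}.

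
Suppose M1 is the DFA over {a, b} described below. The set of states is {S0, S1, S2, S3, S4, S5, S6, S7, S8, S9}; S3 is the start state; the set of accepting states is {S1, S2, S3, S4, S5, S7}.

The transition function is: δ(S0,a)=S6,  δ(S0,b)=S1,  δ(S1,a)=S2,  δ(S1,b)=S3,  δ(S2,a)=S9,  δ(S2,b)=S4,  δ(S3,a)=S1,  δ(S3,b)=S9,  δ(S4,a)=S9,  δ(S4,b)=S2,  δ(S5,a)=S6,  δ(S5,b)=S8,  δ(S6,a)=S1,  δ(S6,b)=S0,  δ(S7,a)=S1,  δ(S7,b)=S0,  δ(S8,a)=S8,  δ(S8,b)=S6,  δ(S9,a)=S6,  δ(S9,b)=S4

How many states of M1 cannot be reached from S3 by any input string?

3

BFS from S3 reaches {S0, S1, S2, S3, S4, S6, S9}; the 3 state(s) S5, S7, S8 are never visited.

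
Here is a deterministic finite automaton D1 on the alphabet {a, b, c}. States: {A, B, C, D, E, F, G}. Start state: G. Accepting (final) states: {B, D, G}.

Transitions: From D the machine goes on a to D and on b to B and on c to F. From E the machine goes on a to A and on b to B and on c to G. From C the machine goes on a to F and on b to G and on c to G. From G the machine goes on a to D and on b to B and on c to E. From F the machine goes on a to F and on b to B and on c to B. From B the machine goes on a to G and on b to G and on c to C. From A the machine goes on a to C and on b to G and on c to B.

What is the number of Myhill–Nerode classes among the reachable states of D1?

All states are reachable from the start state.
Start with accepting vs non-accepting: {B,D,G} | {A,C,E,F}.
Stable partition: {B,D,G} | {A,C,E,F} — 2 equivalence classes.

2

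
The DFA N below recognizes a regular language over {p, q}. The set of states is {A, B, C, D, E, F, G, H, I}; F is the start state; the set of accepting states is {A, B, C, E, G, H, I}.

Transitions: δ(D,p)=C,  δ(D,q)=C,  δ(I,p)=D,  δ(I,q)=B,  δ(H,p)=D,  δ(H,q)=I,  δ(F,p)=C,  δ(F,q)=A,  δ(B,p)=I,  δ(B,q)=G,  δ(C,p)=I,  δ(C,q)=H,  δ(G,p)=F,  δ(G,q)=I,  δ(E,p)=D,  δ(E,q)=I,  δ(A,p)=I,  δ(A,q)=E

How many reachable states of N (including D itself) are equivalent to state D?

2

All states are reachable from the start state.
Start with accepting vs non-accepting: {A,B,C,E,G,H,I} | {D,F}.
Refine {A,B,C,E,G,H,I} on symbol p: members go to different blocks, giving {E,G,H,I} and {A,B,C}.
On input q, block {E,G,H,I} splits into {E,G,H} and {I}.
No further refinement is possible. Final partition (4 blocks): {E,G,H} | {D,F} | {A,B,C} | {I}.
State D belongs to the block {D,F}, which has 2 states.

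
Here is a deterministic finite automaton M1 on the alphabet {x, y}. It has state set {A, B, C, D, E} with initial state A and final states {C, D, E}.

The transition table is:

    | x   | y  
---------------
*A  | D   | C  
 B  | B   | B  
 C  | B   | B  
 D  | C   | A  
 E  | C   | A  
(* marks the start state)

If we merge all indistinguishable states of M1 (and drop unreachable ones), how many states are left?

First remove the unreachable states {E}; 4 states remain.
Start with accepting vs non-accepting: {C,D} | {A,B}.
Refine {C,D} on symbol x: members go to different blocks, giving {C} and {D}.
On input x, block {A,B} splits into {A} and {B}.
The partition is now stable with 4 blocks: {C} | {A} | {D} | {B}.

4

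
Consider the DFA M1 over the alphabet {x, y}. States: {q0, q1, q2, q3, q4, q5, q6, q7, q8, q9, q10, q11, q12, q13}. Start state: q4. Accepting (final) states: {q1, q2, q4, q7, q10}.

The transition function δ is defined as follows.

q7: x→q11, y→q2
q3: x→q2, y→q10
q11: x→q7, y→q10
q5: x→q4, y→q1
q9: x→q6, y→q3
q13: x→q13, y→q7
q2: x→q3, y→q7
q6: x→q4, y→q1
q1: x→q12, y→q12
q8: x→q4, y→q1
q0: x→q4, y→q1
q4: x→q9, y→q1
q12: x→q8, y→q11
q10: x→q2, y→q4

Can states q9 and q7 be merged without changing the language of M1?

Reachable states from the start: {q1,q2,q3,q4,q6,q7,q8,q9,q10,q11,q12}. Unreachable: {q0,q5,q13} — drop them.
P0 = {q1,q2,q4,q7,q10} | {q3,q6,q8,q9,q11,q12}.
On input x, block {q1,q2,q4,q7,q10} splits into {q1,q2,q4,q7} and {q10}.
Refine {q1,q2,q4,q7} on symbol y: members go to different blocks, giving {q2,q4,q7} and {q1}.
Split {q2,q4,q7} by δ(·,y) → {q2,q7} and {q4}.
Refine {q3,q6,q8,q9,q11,q12} on symbol x: members go to different blocks, giving {q3,q11} and {q6,q8} and {q9,q12}.
No further refinement is possible. Final partition (7 blocks): {q2,q7} | {q3,q11} | {q10} | {q1} | {q4} | {q6,q8} | {q9,q12}.
q9 and q7 end up in different blocks, so they are distinguishable. For instance, the string 'ε' is accepted from only q7.

No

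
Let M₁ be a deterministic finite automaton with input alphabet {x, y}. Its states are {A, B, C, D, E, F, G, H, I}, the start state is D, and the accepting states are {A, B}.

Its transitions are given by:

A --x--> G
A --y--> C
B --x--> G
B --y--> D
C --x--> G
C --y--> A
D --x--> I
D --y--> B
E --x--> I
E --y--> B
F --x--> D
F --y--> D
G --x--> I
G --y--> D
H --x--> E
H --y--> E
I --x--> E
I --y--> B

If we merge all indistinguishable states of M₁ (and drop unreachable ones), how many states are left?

Reachable states from the start: {B,D,E,G,I}. Unreachable: {A,C,F,H} — drop them.
Initial partition by acceptance: {B} | {D,E,G,I}.
Refine {D,E,G,I} on symbol y: members go to different blocks, giving {D,E,I} and {G}.
No further refinement is possible. Final partition (3 blocks): {B} | {D,E,I} | {G}.

3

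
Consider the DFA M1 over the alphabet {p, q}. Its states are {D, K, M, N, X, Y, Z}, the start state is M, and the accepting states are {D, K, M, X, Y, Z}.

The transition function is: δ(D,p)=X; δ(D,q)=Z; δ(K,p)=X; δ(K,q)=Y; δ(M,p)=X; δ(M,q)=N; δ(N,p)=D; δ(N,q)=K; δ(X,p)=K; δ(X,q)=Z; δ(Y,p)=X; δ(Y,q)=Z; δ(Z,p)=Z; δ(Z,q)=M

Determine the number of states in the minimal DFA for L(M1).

6

All states are reachable from the start state.
Initial partition by acceptance: {D,K,M,X,Y,Z} | {N}.
On input q, block {D,K,M,X,Y,Z} splits into {D,K,X,Y,Z} and {M}.
On input q, block {D,K,X,Y,Z} splits into {D,K,X,Y} and {Z}.
Refine {D,K,X,Y} on symbol q: members go to different blocks, giving {D,X,Y} and {K}.
Refine {D,X,Y} on symbol p: members go to different blocks, giving {D,Y} and {X}.
Stable partition: {D,Y} | {N} | {M} | {Z} | {K} | {X} — 6 equivalence classes.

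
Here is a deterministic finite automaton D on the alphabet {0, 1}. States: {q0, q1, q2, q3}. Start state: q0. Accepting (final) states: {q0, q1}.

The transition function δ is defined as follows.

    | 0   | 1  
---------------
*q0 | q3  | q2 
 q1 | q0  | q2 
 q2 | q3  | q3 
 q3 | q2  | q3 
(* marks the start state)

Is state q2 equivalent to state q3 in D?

States {q1} cannot be reached from the start state, so discard them.
Start with accepting vs non-accepting: {q0} | {q2,q3}.
The partition is now stable with 2 blocks: {q0} | {q2,q3}.
q2 and q3 lie in the same block of the stable partition, so they are equivalent — no string distinguishes them.

Yes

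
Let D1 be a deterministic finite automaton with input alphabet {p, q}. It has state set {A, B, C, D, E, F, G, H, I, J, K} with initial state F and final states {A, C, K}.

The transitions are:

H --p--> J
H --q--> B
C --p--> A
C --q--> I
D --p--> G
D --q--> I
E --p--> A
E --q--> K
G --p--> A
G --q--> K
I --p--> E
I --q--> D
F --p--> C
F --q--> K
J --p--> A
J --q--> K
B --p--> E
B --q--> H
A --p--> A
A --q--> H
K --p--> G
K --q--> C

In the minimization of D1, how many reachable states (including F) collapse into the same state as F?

Every state is reachable, so we keep all 11.
Initial partition by acceptance: {A,C,K} | {B,D,E,F,G,H,I,J}.
Refine {A,C,K} on symbol p: members go to different blocks, giving {A,C} and {K}.
Refine {B,D,E,F,G,H,I,J} on symbol p: members go to different blocks, giving {B,D,H,I} and {E,F,G,J}.
Stable partition: {A,C} | {B,D,H,I} | {K} | {E,F,G,J} — 4 equivalence classes.
State F belongs to the block {E,F,G,J}, which has 4 states.

4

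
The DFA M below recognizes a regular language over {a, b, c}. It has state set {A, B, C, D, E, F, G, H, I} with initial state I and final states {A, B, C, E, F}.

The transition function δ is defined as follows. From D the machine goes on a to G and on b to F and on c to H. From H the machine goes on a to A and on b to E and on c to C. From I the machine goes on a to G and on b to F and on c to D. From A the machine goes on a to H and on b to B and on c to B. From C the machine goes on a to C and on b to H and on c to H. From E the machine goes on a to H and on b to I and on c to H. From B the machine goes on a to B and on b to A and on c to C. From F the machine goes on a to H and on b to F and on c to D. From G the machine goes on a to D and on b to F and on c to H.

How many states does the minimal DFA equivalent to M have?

Every state is reachable, so we keep all 9.
Initial partition by acceptance: {A,B,C,E,F} | {D,G,H,I}.
Refine {A,B,C,E,F} on symbol a: members go to different blocks, giving {A,E,F} and {B,C}.
Refine {A,E,F} on symbol b: members go to different blocks, giving {A} and {E} and {F}.
Refine {D,G,H,I} on symbol a: members go to different blocks, giving {D,G,I} and {H}.
On input c, block {D,G,I} splits into {D,G} and {I}.
Refine {B,C} on symbol b: members go to different blocks, giving {B} and {C}.
The partition is now stable with 8 blocks: {A} | {D,G} | {B} | {E} | {F} | {H} | {I} | {C}.

8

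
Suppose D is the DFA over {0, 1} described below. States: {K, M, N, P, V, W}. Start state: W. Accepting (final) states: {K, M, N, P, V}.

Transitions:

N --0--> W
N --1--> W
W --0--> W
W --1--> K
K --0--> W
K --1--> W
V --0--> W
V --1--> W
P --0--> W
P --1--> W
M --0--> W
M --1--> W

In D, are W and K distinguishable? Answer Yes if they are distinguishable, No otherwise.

Yes

First remove the unreachable states {M,N,P,V}; 2 states remain.
Start with accepting vs non-accepting: {K} | {W}.
Stable partition: {K} | {W} — 2 equivalence classes.
W and K end up in different blocks, so they are distinguishable. For instance, the string 'ε' is accepted from only K.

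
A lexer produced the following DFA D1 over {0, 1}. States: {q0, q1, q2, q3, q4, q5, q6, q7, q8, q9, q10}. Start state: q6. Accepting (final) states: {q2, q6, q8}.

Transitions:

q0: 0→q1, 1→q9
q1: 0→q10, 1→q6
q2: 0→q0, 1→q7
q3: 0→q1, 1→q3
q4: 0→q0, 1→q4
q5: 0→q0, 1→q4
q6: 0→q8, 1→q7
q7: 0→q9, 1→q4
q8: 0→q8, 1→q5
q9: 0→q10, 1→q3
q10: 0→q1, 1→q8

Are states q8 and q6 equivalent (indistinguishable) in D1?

Yes

First remove the unreachable states {q2}; 10 states remain.
Start with accepting vs non-accepting: {q6,q8} | {q0,q1,q3,q4,q5,q7,q9,q10}.
Refine {q0,q1,q3,q4,q5,q7,q9,q10} on symbol 1: members go to different blocks, giving {q0,q3,q4,q5,q7,q9} and {q1,q10}.
Refine {q0,q3,q4,q5,q7,q9} on symbol 0: members go to different blocks, giving {q0,q3,q9} and {q4,q5,q7}.
No further refinement is possible. Final partition (4 blocks): {q6,q8} | {q0,q3,q9} | {q1,q10} | {q4,q5,q7}.
q8 and q6 lie in the same block of the stable partition, so they are equivalent — no string distinguishes them.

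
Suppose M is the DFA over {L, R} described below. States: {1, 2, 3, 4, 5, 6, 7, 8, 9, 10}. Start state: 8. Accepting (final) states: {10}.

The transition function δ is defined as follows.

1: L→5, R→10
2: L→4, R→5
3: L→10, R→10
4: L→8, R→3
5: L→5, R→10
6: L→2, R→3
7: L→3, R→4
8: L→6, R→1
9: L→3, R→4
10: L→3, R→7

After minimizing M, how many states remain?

6

States {9} cannot be reached from the start state, so discard them.
Start with accepting vs non-accepting: {10} | {1,2,3,4,5,6,7,8}.
On input L, block {1,2,3,4,5,6,7,8} splits into {1,2,4,5,6,7,8} and {3}.
Refine {1,2,4,5,6,7,8} on symbol L: members go to different blocks, giving {1,2,4,5,6,8} and {7}.
Refine {1,2,4,5,6,8} on symbol R: members go to different blocks, giving {1,5} and {2,8} and {4,6}.
The partition is now stable with 6 blocks: {10} | {1,5} | {3} | {7} | {2,8} | {4,6}.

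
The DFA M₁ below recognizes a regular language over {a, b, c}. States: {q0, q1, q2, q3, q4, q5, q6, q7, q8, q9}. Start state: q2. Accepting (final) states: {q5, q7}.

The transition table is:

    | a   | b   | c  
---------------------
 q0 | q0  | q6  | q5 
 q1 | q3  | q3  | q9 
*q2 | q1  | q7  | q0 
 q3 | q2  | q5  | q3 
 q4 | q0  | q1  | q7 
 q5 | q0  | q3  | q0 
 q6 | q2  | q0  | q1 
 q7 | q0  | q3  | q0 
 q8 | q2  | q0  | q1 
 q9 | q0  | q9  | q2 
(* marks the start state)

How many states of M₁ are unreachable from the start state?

No path from q2 leads to q4, q8; the other 8 states are all reachable.

2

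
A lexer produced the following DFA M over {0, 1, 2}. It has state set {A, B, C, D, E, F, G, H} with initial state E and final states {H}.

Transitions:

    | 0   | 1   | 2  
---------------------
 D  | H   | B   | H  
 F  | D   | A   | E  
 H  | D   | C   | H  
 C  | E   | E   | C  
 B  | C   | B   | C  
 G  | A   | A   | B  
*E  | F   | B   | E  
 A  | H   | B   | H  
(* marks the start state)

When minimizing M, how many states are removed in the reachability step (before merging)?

1

No path from E leads to G; the other 7 states are all reachable.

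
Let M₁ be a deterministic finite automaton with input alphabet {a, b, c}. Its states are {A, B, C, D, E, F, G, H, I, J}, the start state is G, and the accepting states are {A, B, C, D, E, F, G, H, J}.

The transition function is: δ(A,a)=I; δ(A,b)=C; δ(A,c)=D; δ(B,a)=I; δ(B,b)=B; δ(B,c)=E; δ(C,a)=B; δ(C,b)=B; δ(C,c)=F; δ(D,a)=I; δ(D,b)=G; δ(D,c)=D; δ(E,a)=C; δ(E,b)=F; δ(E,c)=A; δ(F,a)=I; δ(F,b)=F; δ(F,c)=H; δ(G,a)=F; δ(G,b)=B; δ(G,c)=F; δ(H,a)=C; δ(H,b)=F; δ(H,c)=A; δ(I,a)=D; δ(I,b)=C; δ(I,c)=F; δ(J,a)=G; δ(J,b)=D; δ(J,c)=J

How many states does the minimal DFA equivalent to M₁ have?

5

Reachable states from the start: {A,B,C,D,E,F,G,H,I}. Unreachable: {J} — drop them.
Start with accepting vs non-accepting: {A,B,C,D,E,F,G,H} | {I}.
On input a, block {A,B,C,D,E,F,G,H} splits into {A,B,D,F} and {C,E,G,H}.
Refine {A,B,D,F} on symbol b: members go to different blocks, giving {A,D} and {B,F}.
On input a, block {C,E,G,H} splits into {C,G} and {E,H}.
No further refinement is possible. Final partition (5 blocks): {A,D} | {I} | {C,G} | {B,F} | {E,H}.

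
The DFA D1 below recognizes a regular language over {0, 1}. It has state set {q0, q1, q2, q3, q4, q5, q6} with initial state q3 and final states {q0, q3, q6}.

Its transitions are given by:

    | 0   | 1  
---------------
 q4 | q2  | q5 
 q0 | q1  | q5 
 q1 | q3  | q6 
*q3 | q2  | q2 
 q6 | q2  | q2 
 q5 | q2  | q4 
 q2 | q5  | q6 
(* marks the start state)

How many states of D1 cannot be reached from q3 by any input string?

2

No path from q3 leads to q0, q1; the other 5 states are all reachable.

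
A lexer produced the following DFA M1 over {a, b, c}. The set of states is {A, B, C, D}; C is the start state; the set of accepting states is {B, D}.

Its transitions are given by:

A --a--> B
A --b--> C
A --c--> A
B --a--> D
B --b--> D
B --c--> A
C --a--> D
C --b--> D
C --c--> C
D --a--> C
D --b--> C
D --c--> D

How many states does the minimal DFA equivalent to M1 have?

2

First remove the unreachable states {A,B}; 2 states remain.
P0 = {D} | {C}.
No further refinement is possible. Final partition (2 blocks): {D} | {C}.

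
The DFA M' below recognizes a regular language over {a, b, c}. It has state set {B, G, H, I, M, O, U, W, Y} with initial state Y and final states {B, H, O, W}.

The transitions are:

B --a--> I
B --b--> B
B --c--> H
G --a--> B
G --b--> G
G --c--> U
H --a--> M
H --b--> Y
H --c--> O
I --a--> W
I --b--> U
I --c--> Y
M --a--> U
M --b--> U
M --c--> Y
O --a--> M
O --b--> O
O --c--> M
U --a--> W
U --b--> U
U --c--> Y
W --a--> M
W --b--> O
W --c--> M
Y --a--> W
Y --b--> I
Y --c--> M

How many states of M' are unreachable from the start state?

3

Starting at Y and following transitions, the reachable set is {I, M, O, U, W, Y}. That leaves B, G, H unreachable — 3 in total.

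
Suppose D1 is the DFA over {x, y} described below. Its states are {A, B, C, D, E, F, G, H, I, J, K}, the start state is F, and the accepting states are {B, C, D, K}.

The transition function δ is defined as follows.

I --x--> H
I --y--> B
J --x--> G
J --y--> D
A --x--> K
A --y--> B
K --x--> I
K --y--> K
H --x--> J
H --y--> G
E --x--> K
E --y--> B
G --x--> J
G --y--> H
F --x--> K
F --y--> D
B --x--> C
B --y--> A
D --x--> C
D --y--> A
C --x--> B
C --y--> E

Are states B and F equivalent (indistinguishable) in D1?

All states are reachable from the start state.
P0 = {B,C,D,K} | {A,E,F,G,H,I,J}.
On input x, block {B,C,D,K} splits into {B,C,D} and {K}.
On input x, block {A,E,F,G,H,I,J} splits into {G,H,I,J} and {A,E,F}.
Refine {G,H,I,J} on symbol y: members go to different blocks, giving {G,H} and {I,J}.
No further refinement is possible. Final partition (5 blocks): {B,C,D} | {G,H} | {K} | {A,E,F} | {I,J}.
B and F end up in different blocks, so they are distinguishable. For instance, the string 'ε' is accepted from only B.

No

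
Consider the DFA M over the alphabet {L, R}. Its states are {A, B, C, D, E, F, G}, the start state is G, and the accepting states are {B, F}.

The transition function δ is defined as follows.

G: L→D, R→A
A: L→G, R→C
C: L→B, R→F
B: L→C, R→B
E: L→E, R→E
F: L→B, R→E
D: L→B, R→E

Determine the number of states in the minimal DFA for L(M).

7

P0 = {B,F} | {A,C,D,E,G}.
On input L, block {B,F} splits into {B} and {F}.
Refine {A,C,D,E,G} on symbol L: members go to different blocks, giving {A,E,G} and {C,D}.
Refine {A,E,G} on symbol L: members go to different blocks, giving {A,E} and {G}.
Split {A,E} by δ(·,L) → {A} and {E}.
Refine {C,D} on symbol R: members go to different blocks, giving {C} and {D}.
No further refinement is possible. Final partition (7 blocks): {B} | {A} | {F} | {C} | {G} | {E} | {D}.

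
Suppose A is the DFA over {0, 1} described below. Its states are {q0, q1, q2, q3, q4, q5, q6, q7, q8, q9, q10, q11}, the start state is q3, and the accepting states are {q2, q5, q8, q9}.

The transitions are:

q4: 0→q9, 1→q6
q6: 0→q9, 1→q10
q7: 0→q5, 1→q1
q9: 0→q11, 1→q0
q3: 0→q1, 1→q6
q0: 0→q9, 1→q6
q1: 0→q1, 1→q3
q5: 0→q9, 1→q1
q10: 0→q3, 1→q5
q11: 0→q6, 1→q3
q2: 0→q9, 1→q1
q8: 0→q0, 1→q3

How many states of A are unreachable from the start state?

4

Starting at q3 and following transitions, the reachable set is {q0, q1, q3, q5, q6, q9, q10, q11}. That leaves q2, q4, q7, q8 unreachable — 4 in total.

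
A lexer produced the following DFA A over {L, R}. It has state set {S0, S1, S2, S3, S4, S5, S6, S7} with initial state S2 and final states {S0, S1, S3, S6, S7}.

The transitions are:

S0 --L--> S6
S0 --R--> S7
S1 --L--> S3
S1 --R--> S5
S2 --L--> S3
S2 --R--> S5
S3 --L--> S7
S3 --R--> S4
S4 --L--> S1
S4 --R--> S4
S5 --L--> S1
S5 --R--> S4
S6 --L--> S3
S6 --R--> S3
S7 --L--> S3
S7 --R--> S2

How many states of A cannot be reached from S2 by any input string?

BFS from S2 reaches {S1, S2, S3, S4, S5, S7}; the 2 state(s) S0, S6 are never visited.

2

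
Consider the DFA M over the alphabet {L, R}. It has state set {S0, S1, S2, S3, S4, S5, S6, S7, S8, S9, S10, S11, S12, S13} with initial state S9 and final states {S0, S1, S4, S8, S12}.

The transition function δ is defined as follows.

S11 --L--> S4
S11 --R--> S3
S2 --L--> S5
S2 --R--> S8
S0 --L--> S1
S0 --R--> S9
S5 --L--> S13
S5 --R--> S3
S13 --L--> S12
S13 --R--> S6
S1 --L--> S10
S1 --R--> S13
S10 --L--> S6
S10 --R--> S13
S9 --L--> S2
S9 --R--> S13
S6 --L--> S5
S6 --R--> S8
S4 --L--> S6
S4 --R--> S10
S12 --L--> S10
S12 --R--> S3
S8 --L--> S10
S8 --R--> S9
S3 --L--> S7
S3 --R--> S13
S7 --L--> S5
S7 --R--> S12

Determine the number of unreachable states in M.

4

Starting at S9 and following transitions, the reachable set is {S2, S3, S5, S6, S7, S8, S9, S10, S12, S13}. That leaves S0, S1, S4, S11 unreachable — 4 in total.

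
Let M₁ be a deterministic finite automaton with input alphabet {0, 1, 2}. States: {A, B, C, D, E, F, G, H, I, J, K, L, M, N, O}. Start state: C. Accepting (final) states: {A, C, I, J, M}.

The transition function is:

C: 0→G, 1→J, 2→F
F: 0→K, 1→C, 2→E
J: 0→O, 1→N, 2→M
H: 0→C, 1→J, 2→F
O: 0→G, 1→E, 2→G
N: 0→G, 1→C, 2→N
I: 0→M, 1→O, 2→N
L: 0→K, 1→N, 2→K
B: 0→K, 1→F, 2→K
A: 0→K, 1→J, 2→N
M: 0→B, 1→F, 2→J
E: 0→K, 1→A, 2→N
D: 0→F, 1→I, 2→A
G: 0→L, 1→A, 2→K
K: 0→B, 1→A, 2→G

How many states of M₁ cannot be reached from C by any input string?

3

Starting at C and following transitions, the reachable set is {A, B, C, E, F, G, J, K, L, M, N, O}. That leaves D, H, I unreachable — 3 in total.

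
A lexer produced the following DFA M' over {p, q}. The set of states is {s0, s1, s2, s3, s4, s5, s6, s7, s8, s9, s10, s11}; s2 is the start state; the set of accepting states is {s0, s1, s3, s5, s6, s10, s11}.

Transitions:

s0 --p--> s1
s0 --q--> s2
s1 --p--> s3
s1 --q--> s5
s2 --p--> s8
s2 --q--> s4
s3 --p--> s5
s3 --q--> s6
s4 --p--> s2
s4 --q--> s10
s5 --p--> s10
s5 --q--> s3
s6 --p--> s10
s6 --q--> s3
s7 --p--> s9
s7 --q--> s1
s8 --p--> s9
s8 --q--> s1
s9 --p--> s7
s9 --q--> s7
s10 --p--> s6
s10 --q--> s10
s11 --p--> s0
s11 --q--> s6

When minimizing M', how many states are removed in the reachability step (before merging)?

Starting at s2 and following transitions, the reachable set is {s1, s2, s3, s4, s5, s6, s7, s8, s9, s10}. That leaves s0, s11 unreachable — 2 in total.

2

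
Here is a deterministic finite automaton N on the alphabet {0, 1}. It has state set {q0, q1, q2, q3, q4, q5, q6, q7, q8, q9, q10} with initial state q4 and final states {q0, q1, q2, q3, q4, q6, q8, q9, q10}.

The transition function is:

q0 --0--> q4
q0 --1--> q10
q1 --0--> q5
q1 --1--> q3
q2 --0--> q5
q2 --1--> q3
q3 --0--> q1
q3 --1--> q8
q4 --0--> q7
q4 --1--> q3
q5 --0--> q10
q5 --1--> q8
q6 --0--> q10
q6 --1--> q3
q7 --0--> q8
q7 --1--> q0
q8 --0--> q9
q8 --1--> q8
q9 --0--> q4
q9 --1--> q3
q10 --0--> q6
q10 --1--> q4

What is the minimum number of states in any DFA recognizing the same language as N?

10

States {q2} cannot be reached from the start state, so discard them.
Start with accepting vs non-accepting: {q0,q1,q3,q4,q6,q8,q9,q10} | {q5,q7}.
Split {q0,q1,q3,q4,q6,q8,q9,q10} by δ(·,0) → {q0,q3,q6,q8,q9,q10} and {q1,q4}.
Refine {q0,q3,q6,q8,q9,q10} on symbol 0: members go to different blocks, giving {q0,q3,q9} and {q6,q8,q10}.
Split {q0,q3,q9} by δ(·,1) → {q0,q3} and {q9}.
Refine {q5,q7} on symbol 1: members go to different blocks, giving {q5} and {q7}.
Split {q1,q4} by δ(·,0) → {q1} and {q4}.
On input 0, block {q0,q3} splits into {q0} and {q3}.
On input 0, block {q6,q8,q10} splits into {q6,q10} and {q8}.
Split {q6,q10} by δ(·,1) → {q6} and {q10}.
Stable partition: {q0} | {q5} | {q1} | {q6} | {q9} | {q7} | {q4} | {q3} | {q8} | {q10} — 10 equivalence classes.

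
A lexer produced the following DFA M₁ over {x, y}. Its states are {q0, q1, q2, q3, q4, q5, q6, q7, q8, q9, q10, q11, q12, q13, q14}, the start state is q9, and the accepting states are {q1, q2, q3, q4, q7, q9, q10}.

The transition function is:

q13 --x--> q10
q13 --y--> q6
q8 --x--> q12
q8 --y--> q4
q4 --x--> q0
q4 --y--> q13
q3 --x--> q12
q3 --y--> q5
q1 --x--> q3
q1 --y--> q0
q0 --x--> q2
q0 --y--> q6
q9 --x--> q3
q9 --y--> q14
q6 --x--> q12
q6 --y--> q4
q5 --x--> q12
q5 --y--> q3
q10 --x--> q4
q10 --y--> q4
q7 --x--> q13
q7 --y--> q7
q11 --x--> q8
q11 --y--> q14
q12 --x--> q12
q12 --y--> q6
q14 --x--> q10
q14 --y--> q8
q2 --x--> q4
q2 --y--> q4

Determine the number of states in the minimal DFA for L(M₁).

8

First remove the unreachable states {q1,q7,q11}; 12 states remain.
P0 = {q2,q3,q4,q9,q10} | {q0,q5,q6,q8,q12,q13,q14}.
On input x, block {q2,q3,q4,q9,q10} splits into {q2,q9,q10} and {q3,q4}.
Split {q2,q9,q10} by δ(·,y) → {q2,q10} and {q9}.
Split {q0,q5,q6,q8,q12,q13,q14} by δ(·,x) → {q5,q6,q8,q12} and {q0,q13,q14}.
Refine {q5,q6,q8,q12} on symbol y: members go to different blocks, giving {q5,q6,q8} and {q12}.
On input x, block {q3,q4} splits into {q3} and {q4}.
Split {q5,q6,q8} by δ(·,y) → {q6,q8} and {q5}.
Stable partition: {q2,q10} | {q6,q8} | {q3} | {q9} | {q0,q13,q14} | {q12} | {q4} | {q5} — 8 equivalence classes.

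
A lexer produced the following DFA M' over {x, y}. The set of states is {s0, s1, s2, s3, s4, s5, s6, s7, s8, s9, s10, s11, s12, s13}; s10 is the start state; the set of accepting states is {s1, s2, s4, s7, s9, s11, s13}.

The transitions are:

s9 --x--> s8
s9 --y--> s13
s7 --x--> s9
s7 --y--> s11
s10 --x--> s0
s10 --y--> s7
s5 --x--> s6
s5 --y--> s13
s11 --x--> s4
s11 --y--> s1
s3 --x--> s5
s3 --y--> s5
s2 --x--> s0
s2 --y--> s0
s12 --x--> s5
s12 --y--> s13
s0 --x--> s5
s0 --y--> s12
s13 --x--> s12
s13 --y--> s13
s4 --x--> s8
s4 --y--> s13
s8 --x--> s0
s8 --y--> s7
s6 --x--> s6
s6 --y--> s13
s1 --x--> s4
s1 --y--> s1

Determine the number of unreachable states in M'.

2

BFS from s10 reaches {s0, s1, s4, s5, s6, s7, s8, s9, s10, s11, s12, s13}; the 2 state(s) s2, s3 are never visited.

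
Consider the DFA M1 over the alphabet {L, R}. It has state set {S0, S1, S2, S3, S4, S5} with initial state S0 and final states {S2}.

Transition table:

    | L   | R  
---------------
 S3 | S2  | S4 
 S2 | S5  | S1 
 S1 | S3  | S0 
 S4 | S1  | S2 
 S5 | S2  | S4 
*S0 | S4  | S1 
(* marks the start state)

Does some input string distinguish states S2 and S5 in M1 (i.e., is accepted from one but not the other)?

Start with accepting vs non-accepting: {S2} | {S0,S1,S3,S4,S5}.
On input L, block {S0,S1,S3,S4,S5} splits into {S0,S1,S4} and {S3,S5}.
Split {S0,S1,S4} by δ(·,L) → {S0,S4} and {S1}.
On input L, block {S0,S4} splits into {S0} and {S4}.
No further refinement is possible. Final partition (5 blocks): {S2} | {S0} | {S3,S5} | {S1} | {S4}.
S2 and S5 end up in different blocks, so they are distinguishable. For instance, the string 'ε' is accepted from only S2.

Yes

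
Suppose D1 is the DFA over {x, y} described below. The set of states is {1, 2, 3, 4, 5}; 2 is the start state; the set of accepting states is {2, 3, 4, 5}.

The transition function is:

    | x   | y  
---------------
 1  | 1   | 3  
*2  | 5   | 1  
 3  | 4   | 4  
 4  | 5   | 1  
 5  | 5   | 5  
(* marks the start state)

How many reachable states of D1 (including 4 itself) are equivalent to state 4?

2

All states are reachable from the start state.
P0 = {2,3,4,5} | {1}.
Refine {2,3,4,5} on symbol y: members go to different blocks, giving {2,4} and {3,5}.
Refine {3,5} on symbol x: members go to different blocks, giving {3} and {5}.
The partition is now stable with 4 blocks: {2,4} | {1} | {3} | {5}.
The equivalence class containing 4 is {2,4}, of size 2.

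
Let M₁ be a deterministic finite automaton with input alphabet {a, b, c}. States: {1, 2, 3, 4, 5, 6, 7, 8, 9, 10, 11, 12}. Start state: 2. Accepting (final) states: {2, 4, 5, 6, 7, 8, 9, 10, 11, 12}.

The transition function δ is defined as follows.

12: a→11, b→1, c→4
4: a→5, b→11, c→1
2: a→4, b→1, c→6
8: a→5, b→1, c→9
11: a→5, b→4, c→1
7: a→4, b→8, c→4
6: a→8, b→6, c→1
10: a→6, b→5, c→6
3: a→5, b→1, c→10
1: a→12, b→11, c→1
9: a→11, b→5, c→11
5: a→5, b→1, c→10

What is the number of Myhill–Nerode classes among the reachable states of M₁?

5

First remove the unreachable states {3,7}; 10 states remain.
Initial partition by acceptance: {2,4,5,6,8,9,10,11,12} | {1}.
On input b, block {2,4,5,6,8,9,10,11,12} splits into {4,6,9,10,11} and {2,5,8,12}.
Split {4,6,9,10,11} by δ(·,a) → {4,6,11} and {9,10}.
On input a, block {2,5,8,12} splits into {2,12} and {5,8}.
Stable partition: {4,6,11} | {1} | {2,12} | {9,10} | {5,8} — 5 equivalence classes.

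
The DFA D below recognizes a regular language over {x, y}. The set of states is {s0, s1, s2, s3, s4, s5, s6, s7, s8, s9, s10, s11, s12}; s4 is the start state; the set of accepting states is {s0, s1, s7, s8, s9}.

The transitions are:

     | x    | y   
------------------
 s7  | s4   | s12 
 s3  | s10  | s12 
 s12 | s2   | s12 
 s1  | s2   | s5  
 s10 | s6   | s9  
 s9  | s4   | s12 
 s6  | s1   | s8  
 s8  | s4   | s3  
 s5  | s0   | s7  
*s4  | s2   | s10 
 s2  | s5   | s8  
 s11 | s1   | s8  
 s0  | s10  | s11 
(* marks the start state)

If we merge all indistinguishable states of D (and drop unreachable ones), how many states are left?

6

Every state is reachable, so we keep all 13.
P0 = {s0,s1,s7,s8,s9} | {s2,s3,s4,s5,s6,s10,s11,s12}.
Refine {s2,s3,s4,s5,s6,s10,s11,s12} on symbol x: members go to different blocks, giving {s2,s3,s4,s10,s12} and {s5,s6,s11}.
On input y, block {s0,s1,s7,s8,s9} splits into {s7,s8,s9} and {s0,s1}.
Refine {s2,s3,s4,s10,s12} on symbol x: members go to different blocks, giving {s3,s4,s12} and {s2,s10}.
On input y, block {s3,s4,s12} splits into {s3,s12} and {s4}.
No further refinement is possible. Final partition (6 blocks): {s7,s8,s9} | {s3,s12} | {s5,s6,s11} | {s0,s1} | {s2,s10} | {s4}.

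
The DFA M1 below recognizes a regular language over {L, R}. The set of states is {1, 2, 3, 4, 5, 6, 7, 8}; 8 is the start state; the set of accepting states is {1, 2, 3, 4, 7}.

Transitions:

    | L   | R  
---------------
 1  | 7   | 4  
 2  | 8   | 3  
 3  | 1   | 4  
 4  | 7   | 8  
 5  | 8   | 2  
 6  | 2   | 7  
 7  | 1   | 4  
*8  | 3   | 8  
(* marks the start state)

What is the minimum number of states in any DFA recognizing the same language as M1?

First remove the unreachable states {2,5,6}; 5 states remain.
Start with accepting vs non-accepting: {1,3,4,7} | {8}.
Refine {1,3,4,7} on symbol R: members go to different blocks, giving {1,3,7} and {4}.
Stable partition: {1,3,7} | {8} | {4} — 3 equivalence classes.

3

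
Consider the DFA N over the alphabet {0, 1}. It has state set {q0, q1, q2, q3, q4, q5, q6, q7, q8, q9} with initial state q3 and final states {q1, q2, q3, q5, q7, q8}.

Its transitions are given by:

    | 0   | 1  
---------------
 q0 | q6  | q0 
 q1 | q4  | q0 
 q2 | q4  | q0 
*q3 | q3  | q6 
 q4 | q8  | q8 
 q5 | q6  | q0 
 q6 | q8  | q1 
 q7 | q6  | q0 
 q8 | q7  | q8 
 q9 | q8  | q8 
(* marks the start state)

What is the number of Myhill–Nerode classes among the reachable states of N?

First remove the unreachable states {q2,q5,q9}; 7 states remain.
Initial partition by acceptance: {q1,q3,q7,q8} | {q0,q4,q6}.
On input 0, block {q1,q3,q7,q8} splits into {q1,q7} and {q3,q8}.
Refine {q0,q4,q6} on symbol 0: members go to different blocks, giving {q4,q6} and {q0}.
On input 1, block {q4,q6} splits into {q4} and {q6}.
Split {q1,q7} by δ(·,0) → {q1} and {q7}.
Refine {q3,q8} on symbol 0: members go to different blocks, giving {q3} and {q8}.
The partition is now stable with 7 blocks: {q1} | {q4} | {q3} | {q0} | {q6} | {q7} | {q8}.

7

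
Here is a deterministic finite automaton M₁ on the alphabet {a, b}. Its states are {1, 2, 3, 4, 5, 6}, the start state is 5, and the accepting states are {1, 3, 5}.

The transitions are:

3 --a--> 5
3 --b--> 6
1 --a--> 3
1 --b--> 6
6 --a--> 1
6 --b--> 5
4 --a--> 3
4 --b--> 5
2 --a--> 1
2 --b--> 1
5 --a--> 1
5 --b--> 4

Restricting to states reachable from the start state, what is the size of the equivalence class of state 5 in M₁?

3

Reachable states from the start: {1,3,4,5,6}. Unreachable: {2} — drop them.
Initial partition by acceptance: {1,3,5} | {4,6}.
The partition is now stable with 2 blocks: {1,3,5} | {4,6}.
The equivalence class containing 5 is {1,3,5}, of size 3.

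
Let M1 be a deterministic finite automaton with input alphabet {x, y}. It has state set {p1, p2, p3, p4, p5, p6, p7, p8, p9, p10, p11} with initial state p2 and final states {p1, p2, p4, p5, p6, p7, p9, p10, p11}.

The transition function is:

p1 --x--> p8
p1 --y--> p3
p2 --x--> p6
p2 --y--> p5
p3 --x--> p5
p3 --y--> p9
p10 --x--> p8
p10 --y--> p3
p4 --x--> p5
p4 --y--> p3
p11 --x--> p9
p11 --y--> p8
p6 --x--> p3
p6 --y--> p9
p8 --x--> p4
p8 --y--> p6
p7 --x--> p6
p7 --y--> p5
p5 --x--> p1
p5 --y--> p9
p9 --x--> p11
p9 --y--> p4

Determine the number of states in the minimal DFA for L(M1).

9

Reachable states from the start: {p1,p2,p3,p4,p5,p6,p8,p9,p11}. Unreachable: {p7,p10} — drop them.
P0 = {p1,p2,p4,p5,p6,p9,p11} | {p3,p8}.
Refine {p1,p2,p4,p5,p6,p9,p11} on symbol x: members go to different blocks, giving {p2,p4,p5,p9,p11} and {p1,p6}.
On input x, block {p2,p4,p5,p9,p11} splits into {p4,p9,p11} and {p2,p5}.
On input x, block {p4,p9,p11} splits into {p9,p11} and {p4}.
On input y, block {p9,p11} splits into {p9} and {p11}.
Split {p3,p8} by δ(·,x) → {p3} and {p8}.
On input x, block {p1,p6} splits into {p1} and {p6}.
Refine {p2,p5} on symbol x: members go to different blocks, giving {p2} and {p5}.
Stable partition: {p9} | {p3} | {p1} | {p2} | {p4} | {p11} | {p8} | {p6} | {p5} — 9 equivalence classes.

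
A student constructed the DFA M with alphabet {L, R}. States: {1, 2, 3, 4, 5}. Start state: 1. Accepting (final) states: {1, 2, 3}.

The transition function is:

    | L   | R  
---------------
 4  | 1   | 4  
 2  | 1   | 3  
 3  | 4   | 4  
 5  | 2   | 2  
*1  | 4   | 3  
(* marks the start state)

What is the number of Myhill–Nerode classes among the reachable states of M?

3

States {2,5} cannot be reached from the start state, so discard them.
P0 = {1,3} | {4}.
Refine {1,3} on symbol R: members go to different blocks, giving {1} and {3}.
No further refinement is possible. Final partition (3 blocks): {1} | {4} | {3}.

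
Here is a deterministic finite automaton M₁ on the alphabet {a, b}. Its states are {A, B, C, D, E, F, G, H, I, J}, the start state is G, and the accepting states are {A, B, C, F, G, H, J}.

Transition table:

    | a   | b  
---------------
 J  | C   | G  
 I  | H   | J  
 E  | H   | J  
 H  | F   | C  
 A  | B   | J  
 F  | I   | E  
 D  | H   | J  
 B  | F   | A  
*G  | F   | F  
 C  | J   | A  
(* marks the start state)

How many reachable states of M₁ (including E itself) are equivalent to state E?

2

First remove the unreachable states {D}; 9 states remain.
Start with accepting vs non-accepting: {A,B,C,F,G,H,J} | {E,I}.
Split {A,B,C,F,G,H,J} by δ(·,a) → {A,B,C,G,H,J} and {F}.
Split {A,B,C,G,H,J} by δ(·,a) → {A,C,J} and {B,G,H}.
Refine {A,C,J} on symbol a: members go to different blocks, giving {C,J} and {A}.
Split {C,J} by δ(·,b) → {C} and {J}.
Split {B,G,H} by δ(·,b) → {B} and {G} and {H}.
No further refinement is possible. Final partition (8 blocks): {C} | {E,I} | {F} | {B} | {A} | {J} | {G} | {H}.
The equivalence class containing E is {E,I}, of size 2.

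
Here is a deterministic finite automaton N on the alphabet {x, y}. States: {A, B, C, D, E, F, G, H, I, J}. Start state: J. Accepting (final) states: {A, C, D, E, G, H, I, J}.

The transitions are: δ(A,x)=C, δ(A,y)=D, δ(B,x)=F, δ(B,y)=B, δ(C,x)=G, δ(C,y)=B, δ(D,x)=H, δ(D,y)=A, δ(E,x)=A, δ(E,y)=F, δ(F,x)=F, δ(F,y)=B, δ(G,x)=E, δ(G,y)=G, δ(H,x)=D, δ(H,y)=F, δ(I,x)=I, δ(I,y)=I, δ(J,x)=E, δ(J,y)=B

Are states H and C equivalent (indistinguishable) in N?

First remove the unreachable states {I}; 9 states remain.
Initial partition by acceptance: {A,C,D,E,G,H,J} | {B,F}.
On input y, block {A,C,D,E,G,H,J} splits into {C,E,H,J} and {A,D,G}.
Refine {C,E,H,J} on symbol x: members go to different blocks, giving {C,E,H} and {J}.
Stable partition: {C,E,H} | {B,F} | {A,D,G} | {J} — 4 equivalence classes.
H and C lie in the same block of the stable partition, so they are equivalent — no string distinguishes them.

Yes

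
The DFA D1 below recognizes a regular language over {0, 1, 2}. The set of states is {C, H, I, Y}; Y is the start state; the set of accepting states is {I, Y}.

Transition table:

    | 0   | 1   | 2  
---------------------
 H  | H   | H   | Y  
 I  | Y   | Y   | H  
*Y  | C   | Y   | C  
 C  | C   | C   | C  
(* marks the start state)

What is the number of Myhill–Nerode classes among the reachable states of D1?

States {H,I} cannot be reached from the start state, so discard them.
Initial partition by acceptance: {Y} | {C}.
The partition is now stable with 2 blocks: {Y} | {C}.

2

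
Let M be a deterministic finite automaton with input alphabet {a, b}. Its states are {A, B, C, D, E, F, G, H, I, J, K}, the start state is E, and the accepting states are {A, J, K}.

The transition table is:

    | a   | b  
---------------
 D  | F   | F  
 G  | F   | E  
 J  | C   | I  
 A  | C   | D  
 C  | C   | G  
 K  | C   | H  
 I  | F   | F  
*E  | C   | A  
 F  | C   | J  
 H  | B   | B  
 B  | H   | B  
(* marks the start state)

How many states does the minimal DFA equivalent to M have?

States {B,H,K} cannot be reached from the start state, so discard them.
Initial partition by acceptance: {A,J} | {C,D,E,F,G,I}.
On input b, block {C,D,E,F,G,I} splits into {C,D,G,I} and {E,F}.
Split {C,D,G,I} by δ(·,a) → {D,G,I} and {C}.
Stable partition: {A,J} | {D,G,I} | {E,F} | {C} — 4 equivalence classes.

4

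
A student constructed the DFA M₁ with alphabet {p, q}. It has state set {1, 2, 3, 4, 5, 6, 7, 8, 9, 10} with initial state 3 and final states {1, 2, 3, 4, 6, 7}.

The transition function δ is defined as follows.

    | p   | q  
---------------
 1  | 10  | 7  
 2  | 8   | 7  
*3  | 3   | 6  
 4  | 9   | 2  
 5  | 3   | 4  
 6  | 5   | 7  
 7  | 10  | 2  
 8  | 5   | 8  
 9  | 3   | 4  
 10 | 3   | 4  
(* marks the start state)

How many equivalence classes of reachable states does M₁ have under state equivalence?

6

States {1} cannot be reached from the start state, so discard them.
P0 = {2,3,4,6,7} | {5,8,9,10}.
On input p, block {2,3,4,6,7} splits into {2,4,6,7} and {3}.
Split {5,8,9,10} by δ(·,p) → {5,9,10} and {8}.
Split {2,4,6,7} by δ(·,p) → {4,6,7} and {2}.
On input q, block {4,6,7} splits into {4,7} and {6}.
No further refinement is possible. Final partition (6 blocks): {4,7} | {5,9,10} | {3} | {8} | {2} | {6}.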